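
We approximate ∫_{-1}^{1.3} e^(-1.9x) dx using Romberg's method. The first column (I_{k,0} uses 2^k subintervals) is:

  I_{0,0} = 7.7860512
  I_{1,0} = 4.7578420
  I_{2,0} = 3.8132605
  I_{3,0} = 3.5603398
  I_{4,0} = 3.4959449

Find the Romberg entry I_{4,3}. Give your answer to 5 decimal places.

Richardson extrapolation on the trapezoidal column (denominator 4−1=3):
I_{2,1} = 3.8132605 + (3.8132605 − 4.7578420)/3 = 3.4984000
I_{3,1} = 3.5603398 + (3.5603398 − 3.8132605)/3 = 3.4760329
I_{4,1} = (4·3.4959449 − 3.5603398) / 3 = 3.4744799
I_{3,2} = (16·3.4760329 − 3.4984000) / 15 = 3.4745418
I_{4,2} = 3.4744799 + (3.4744799 − 3.4760329)/15 = 3.4743764
I_{4,3} = (64·3.4743764 − 3.4745418) / 63 = 3.4743738

3.47437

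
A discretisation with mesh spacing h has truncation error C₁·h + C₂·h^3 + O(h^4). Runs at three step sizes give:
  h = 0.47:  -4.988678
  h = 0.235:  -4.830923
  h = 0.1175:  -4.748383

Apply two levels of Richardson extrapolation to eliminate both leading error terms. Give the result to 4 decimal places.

-4.6648

First eliminate the h term (factor 2^1 = 2):
  B₁ = (2·(-4.830923) − (-4.988678))/1 = -4.673168
  B₂ = (2·(-4.748383) − (-4.830923))/1 = -4.665843
Then eliminate the h^3 term (factor 2^3 = 8):
  (8·(-4.665843) − (-4.673168))/7 = -4.664797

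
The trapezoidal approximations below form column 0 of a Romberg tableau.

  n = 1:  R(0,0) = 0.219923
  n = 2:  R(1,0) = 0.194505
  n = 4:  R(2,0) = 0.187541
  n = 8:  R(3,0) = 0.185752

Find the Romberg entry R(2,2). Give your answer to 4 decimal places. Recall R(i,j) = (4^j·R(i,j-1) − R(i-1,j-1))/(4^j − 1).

Richardson extrapolation on the trapezoidal column (denominator 4−1=3):
R(1,1) = (4·0.194505 − 0.219923) / 3 = 0.186032
R(2,1) = (4·0.187541 − 0.194505) / 3 = 0.185220
R(2,2) = 0.185220 + (0.185220 − 0.186032)/15 = 0.185166

0.1852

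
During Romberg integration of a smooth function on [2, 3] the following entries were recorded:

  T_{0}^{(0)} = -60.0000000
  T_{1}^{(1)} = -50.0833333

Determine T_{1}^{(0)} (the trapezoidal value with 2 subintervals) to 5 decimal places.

-52.56250

From T_{1}^{(1)} = (4·T_{1}^{(0)} − T_{0}^{(0)})/3, solve for T_{1}^{(0)}:
4·T_{1}^{(0)} = 3·(-50.0833333) + (-60.0000000) = -210.2499999
T_{1}^{(0)} = -52.5625000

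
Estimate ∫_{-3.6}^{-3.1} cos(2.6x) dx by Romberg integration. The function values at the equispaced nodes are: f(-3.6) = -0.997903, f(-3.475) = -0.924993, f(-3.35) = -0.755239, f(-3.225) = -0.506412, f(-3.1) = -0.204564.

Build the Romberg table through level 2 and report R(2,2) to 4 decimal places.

-0.3516

R(0,0) (trapezoid, 1 panel, h=0.5000): -0.300617
R(1,0) (trapezoid, 2 panels, h=0.2500): -0.339118
R(2,0) (trapezoid, 4 panels, h=0.1250): -0.348485
R(1,1) = -0.339118 + (-0.339118 − (-0.300617))/3 = -0.351952
R(2,1) = -0.348485 + (-0.348485 − (-0.339118))/3 = -0.351607
R(2,2) = -0.351607 + (-0.351607 − (-0.351952))/15 = -0.351584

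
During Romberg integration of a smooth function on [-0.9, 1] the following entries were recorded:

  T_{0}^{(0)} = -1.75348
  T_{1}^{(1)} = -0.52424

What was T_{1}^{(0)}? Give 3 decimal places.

From T_{1}^{(1)} = (4·T_{1}^{(0)} − T_{0}^{(0)})/3, solve for T_{1}^{(0)}:
4·T_{1}^{(0)} = 3·(-0.52424) + (-1.75348) = -3.32620
T_{1}^{(0)} = -0.83155

-0.832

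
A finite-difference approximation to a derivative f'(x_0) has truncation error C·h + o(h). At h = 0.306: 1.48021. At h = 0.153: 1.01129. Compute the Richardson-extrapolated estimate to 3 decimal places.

Extrapolated value = (2·A(h/2) − A(h)) / (2 − 1)
= (2·1.01129 − 1.48021) / 1
= 0.54237 / 1 = 0.54237

0.542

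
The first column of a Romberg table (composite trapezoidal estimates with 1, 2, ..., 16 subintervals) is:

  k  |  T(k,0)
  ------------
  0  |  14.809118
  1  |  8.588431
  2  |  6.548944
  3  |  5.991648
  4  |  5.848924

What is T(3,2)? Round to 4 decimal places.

5.8017

Richardson extrapolation on the trapezoidal column (denominator 4−1=3):
T(2,1) = 6.548944 + (6.548944 − 8.588431)/3 = 5.869115
T(3,1) = 5.991648 + (5.991648 − 6.548944)/3 = 5.805883
T(3,2) = (16·5.805883 − 5.869115) / 15 = 5.801668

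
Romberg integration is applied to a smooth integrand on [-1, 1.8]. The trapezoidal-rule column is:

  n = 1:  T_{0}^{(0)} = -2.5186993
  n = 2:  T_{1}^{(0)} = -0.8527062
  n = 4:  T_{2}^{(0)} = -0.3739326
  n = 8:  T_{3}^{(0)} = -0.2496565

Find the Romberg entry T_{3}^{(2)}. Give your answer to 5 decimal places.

-0.20782

T_{2}^{(1)} = (4·(-0.3739326) − (-0.8527062)) / 3 = -0.2143414
T_{3}^{(1)} = -0.2496565 + (-0.2496565 − (-0.3739326))/3 = -0.2082311
T_{3}^{(2)} = -0.2082311 + (-0.2082311 − (-0.2143414))/15 = -0.2078237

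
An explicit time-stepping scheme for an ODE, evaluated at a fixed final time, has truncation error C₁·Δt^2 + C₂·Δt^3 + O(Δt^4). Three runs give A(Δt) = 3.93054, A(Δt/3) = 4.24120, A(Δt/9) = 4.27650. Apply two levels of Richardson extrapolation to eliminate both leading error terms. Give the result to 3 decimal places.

4.281

First eliminate the Δt^2 term (factor 3^2 = 9):
  B₁ = (9·4.24120 − 3.93054)/8 = 4.28003
  B₂ = (9·4.27650 − 4.24120)/8 = 4.28091
Then eliminate the Δt^3 term (factor 3^3 = 27):
  (27·4.28091 − 4.28003)/26 = 4.28094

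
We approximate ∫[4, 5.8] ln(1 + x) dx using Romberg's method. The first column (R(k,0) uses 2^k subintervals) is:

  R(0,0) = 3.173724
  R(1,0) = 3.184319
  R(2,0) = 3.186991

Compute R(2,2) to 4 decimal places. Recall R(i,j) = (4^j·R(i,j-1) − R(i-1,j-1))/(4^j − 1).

Richardson extrapolation on the trapezoidal column (denominator 4−1=3):
R(1,1) = 3.184319 + (3.184319 − 3.173724)/3 = 3.187851
R(2,1) = 3.186991 + (3.186991 − 3.184319)/3 = 3.187882
R(2,2) = 3.187882 + (3.187882 − 3.187851)/15 = 3.187884

3.1879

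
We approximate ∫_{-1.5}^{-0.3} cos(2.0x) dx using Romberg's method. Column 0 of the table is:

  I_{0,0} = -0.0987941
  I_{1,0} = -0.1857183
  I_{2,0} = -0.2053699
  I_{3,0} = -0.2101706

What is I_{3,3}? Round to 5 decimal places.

Richardson extrapolation on the trapezoidal column (denominator 4−1=3):
I_{1,1} = -0.1857183 + (-0.1857183 − (-0.0987941))/3 = -0.2146930
I_{2,1} = (4·(-0.2053699) − (-0.1857183)) / 3 = -0.2119204
I_{3,1} = (4·(-0.2101706) − (-0.2053699)) / 3 = -0.2117708
I_{2,2} = -0.2119204 + (-0.2119204 − (-0.2146930))/15 = -0.2117356
I_{3,2} = -0.2117708 + (-0.2117708 − (-0.2119204))/15 = -0.2117608
I_{3,3} = (64·(-0.2117608) − (-0.2117356)) / 63 = -0.2117612

-0.21176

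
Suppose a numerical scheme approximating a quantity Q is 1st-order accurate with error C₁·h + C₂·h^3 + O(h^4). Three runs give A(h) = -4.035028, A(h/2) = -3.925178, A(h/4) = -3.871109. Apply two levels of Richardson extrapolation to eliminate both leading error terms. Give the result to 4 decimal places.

-3.8173

First eliminate the h term (factor 2^1 = 2):
  B₁ = (2·(-3.925178) − (-4.035028))/1 = -3.815328
  B₂ = (2·(-3.871109) − (-3.925178))/1 = -3.817040
Then eliminate the h^3 term (factor 2^3 = 8):
  (8·(-3.817040) − (-3.815328))/7 = -3.817285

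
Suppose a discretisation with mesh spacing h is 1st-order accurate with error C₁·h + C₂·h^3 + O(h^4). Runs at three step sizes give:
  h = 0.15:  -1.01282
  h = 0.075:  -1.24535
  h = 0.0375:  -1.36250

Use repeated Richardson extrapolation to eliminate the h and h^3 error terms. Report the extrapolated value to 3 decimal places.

First eliminate the h term (factor 2^1 = 2):
  B₁ = (2·(-1.24535) − (-1.01282))/1 = -1.47788
  B₂ = (2·(-1.36250) − (-1.24535))/1 = -1.47965
Then eliminate the h^3 term (factor 2^3 = 8):
  (8·(-1.47965) − (-1.47788))/7 = -1.47990

-1.480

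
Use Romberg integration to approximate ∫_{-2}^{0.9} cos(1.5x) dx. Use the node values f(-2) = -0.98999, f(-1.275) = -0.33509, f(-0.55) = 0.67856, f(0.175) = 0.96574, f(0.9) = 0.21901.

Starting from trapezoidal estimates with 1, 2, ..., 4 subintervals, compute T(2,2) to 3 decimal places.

T(0,0) (trapezoid, 1 panel, h=2.9000): -1.11792
T(1,0) (trapezoid, 2 panels, h=1.4500): 0.42495
T(2,0) (trapezoid, 4 panels, h=0.7250): 0.66970
T(1,1) = 0.42495 + (0.42495 − (-1.11792))/3 = 0.93924
T(2,1) = 0.66970 + (0.66970 − 0.42495)/3 = 0.75128
T(2,2) = 0.75128 + (0.75128 − 0.93924)/15 = 0.73875

0.739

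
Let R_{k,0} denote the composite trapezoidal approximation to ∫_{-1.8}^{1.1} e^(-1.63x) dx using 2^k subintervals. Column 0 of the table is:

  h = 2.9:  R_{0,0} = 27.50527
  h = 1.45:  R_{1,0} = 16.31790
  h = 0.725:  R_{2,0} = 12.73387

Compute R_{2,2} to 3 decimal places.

11.469

R_{1,1} = (4·16.31790 − 27.50527) / 3 = 12.58878
R_{2,1} = 12.73387 + (12.73387 − 16.31790)/3 = 11.53919
R_{2,2} = (16·11.53919 − 12.58878) / 15 = 11.46922
(Column j=1 coincides with Simpson's rule on the same nodes.)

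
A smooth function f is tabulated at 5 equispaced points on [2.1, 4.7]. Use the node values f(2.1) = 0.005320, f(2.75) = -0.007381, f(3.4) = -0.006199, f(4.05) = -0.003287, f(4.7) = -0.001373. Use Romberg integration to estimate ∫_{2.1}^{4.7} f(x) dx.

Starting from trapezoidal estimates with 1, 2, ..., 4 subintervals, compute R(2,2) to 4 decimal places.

-0.0112

R(0,0) (trapezoid, 1 panel, h=2.6000): 0.005131
R(1,0) (trapezoid, 2 panels, h=1.3000): -0.005493
R(2,0) (trapezoid, 4 panels, h=0.6500): -0.009681
R(1,1) = -0.005493 + (-0.005493 − 0.005131)/3 = -0.009034
R(2,1) = -0.009681 + (-0.009681 − (-0.005493))/3 = -0.011077
R(2,2) = -0.011077 + (-0.011077 − (-0.009034))/15 = -0.011213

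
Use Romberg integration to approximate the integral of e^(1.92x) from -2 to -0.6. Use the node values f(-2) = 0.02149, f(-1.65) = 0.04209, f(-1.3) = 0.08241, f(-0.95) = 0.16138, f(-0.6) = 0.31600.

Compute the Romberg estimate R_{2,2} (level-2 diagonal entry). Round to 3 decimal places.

R_{0,0} (trapezoid, 1 panel, h=1.4000): 0.23624
R_{1,0} (trapezoid, 2 panels, h=0.7000): 0.17581
R_{2,0} (trapezoid, 4 panels, h=0.3500): 0.15912
R_{1,1} = 0.17581 + (0.17581 − 0.23624)/3 = 0.15567
R_{2,1} = 0.15912 + (0.15912 − 0.17581)/3 = 0.15356
R_{2,2} = 0.15356 + (0.15356 − 0.15567)/15 = 0.15342

0.153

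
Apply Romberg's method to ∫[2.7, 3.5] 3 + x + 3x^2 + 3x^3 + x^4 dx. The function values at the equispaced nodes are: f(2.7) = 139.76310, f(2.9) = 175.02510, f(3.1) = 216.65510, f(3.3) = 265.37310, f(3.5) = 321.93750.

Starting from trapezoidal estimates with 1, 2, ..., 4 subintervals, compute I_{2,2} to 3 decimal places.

177.107

I_{0,0} (trapezoid, 1 panel, h=0.8000): 184.68024
I_{1,0} (trapezoid, 2 panels, h=0.4000): 179.00216
I_{2,0} (trapezoid, 4 panels, h=0.2000): 177.58072
I_{1,1} = 179.00216 + (179.00216 − 184.68024)/3 = 177.10947
I_{2,1} = 177.58072 + (177.58072 − 179.00216)/3 = 177.10691
I_{2,2} = 177.10691 + (177.10691 − 177.10947)/15 = 177.10674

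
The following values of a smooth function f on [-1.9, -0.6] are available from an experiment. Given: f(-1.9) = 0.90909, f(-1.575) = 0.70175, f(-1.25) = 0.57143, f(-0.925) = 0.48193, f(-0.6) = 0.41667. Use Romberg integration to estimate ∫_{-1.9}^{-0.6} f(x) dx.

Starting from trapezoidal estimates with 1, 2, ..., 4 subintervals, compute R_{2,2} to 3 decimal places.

R_{0,0} (trapezoid, 1 panel, h=1.3000): 0.86174
R_{1,0} (trapezoid, 2 panels, h=0.6500): 0.80230
R_{2,0} (trapezoid, 4 panels, h=0.3250): 0.78585
R_{1,1} = 0.80230 + (0.80230 − 0.86174)/3 = 0.78249
R_{2,1} = 0.78585 + (0.78585 − 0.80230)/3 = 0.78037
R_{2,2} = 0.78037 + (0.78037 − 0.78249)/15 = 0.78023

0.780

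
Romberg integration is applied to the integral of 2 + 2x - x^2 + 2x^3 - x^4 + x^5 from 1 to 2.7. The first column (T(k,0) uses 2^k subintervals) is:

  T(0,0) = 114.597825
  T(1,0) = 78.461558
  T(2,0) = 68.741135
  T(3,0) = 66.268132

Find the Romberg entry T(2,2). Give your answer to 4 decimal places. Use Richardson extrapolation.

T(1,1) = (4·78.461558 − 114.597825) / 3 = 66.416136
T(2,1) = (4·68.741135 − 78.461558) / 3 = 65.500994
T(2,2) = 65.500994 + (65.500994 − 66.416136)/15 = 65.439985
(Column j=1 coincides with Simpson's rule on the same nodes.)

65.4400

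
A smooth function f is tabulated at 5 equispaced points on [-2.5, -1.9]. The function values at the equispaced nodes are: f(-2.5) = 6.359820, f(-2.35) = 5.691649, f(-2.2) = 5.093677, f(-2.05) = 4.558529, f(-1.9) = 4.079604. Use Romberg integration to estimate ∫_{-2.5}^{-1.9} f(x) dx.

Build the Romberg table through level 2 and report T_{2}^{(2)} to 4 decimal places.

T_{0}^{(0)} (trapezoid, 1 panel, h=0.6000): 3.131827
T_{1}^{(0)} (trapezoid, 2 panels, h=0.3000): 3.094017
T_{2}^{(0)} (trapezoid, 4 panels, h=0.1500): 3.084535
T_{1}^{(1)} = 3.094017 + (3.094017 − 3.131827)/3 = 3.081414
T_{2}^{(1)} = 3.084535 + (3.084535 − 3.094017)/3 = 3.081374
T_{2}^{(2)} = 3.081374 + (3.081374 − 3.081414)/15 = 3.081371

3.0814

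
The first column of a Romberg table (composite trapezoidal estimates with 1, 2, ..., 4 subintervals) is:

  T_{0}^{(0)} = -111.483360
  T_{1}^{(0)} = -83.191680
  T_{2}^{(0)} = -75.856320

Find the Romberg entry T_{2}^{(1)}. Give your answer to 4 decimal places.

T_{2}^{(1)} = -75.856320 + (-75.856320 − (-83.191680))/3 = -73.411200
(Column j=1 coincides with Simpson's rule on the same nodes.)

-73.4112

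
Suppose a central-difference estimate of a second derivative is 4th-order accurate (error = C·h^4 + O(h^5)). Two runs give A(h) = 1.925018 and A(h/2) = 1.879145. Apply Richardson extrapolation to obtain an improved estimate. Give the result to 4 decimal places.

1.8761

The leading error scales as h^4; refining by a factor of 2 reduces it by 2^4 = 16.
Extrapolated value = (16·A(h/2) − A(h)) / (16 − 1)
= (16·1.879145 − 1.925018) / 15
= 28.141302 / 15 = 1.876087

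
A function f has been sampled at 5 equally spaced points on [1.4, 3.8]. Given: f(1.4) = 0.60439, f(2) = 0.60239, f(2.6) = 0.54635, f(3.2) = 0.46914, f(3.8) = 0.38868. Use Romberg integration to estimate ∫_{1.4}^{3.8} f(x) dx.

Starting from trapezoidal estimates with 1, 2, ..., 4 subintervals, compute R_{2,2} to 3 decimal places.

R_{0,0} (trapezoid, 1 panel, h=2.4000): 1.19168
R_{1,0} (trapezoid, 2 panels, h=1.2000): 1.25146
R_{2,0} (trapezoid, 4 panels, h=0.6000): 1.26865
R_{1,1} = 1.25146 + (1.25146 − 1.19168)/3 = 1.27139
R_{2,1} = 1.26865 + (1.26865 − 1.25146)/3 = 1.27438
R_{2,2} = 1.27438 + (1.27438 − 1.27139)/15 = 1.27458

1.275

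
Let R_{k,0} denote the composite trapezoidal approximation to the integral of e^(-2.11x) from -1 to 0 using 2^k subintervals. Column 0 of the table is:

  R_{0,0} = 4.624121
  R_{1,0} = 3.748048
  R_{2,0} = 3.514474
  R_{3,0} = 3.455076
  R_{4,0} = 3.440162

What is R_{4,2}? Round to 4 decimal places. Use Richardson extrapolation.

R_{3,1} = (4·3.455076 − 3.514474) / 3 = 3.435277
R_{4,1} = 3.440162 + (3.440162 − 3.455076)/3 = 3.435191
R_{4,2} = (16·3.435191 − 3.435277) / 15 = 3.435185

3.4352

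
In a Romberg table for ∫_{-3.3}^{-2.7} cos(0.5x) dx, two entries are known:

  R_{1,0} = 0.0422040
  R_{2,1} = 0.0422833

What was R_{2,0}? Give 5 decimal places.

From R_{2,1} = (4·R_{2,0} − R_{1,0})/3, solve for R_{2,0}:
4·R_{2,0} = 3·0.0422833 + 0.0422040 = 0.1690539
R_{2,0} = 0.0422635

0.04226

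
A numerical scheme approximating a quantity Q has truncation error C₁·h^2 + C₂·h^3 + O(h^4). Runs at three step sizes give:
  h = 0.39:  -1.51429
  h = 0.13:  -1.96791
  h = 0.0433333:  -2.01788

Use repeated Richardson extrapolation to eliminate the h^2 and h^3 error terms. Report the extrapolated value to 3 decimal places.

First eliminate the h^2 term (factor 3^2 = 9):
  B₁ = (9·(-1.96791) − (-1.51429))/8 = -2.02461
  B₂ = (9·(-2.01788) − (-1.96791))/8 = -2.02413
Then eliminate the h^3 term (factor 3^3 = 27):
  (27·(-2.02413) − (-2.02461))/26 = -2.02411

-2.024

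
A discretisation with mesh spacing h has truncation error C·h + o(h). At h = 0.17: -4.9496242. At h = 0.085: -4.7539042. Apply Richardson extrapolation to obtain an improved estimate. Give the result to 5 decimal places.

The leading error scales as h; refining by a factor of 2 reduces it by 2^1 = 2.
Extrapolated value = (2·A(h/2) − A(h)) / (2 − 1)
= (2·(-4.7539042) − (-4.9496242)) / 1
= -4.5581842 / 1 = -4.5581842

-4.55818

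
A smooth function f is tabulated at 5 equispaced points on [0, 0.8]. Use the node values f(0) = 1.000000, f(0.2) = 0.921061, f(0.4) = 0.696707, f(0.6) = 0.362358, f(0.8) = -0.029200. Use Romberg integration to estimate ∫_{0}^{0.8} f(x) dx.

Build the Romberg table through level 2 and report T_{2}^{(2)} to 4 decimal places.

T_{0}^{(0)} (trapezoid, 1 panel, h=0.8000): 0.388320
T_{1}^{(0)} (trapezoid, 2 panels, h=0.4000): 0.472843
T_{2}^{(0)} (trapezoid, 4 panels, h=0.2000): 0.493105
T_{1}^{(1)} = 0.472843 + (0.472843 − 0.388320)/3 = 0.501017
T_{2}^{(1)} = 0.493105 + (0.493105 − 0.472843)/3 = 0.499859
T_{2}^{(2)} = 0.499859 + (0.499859 − 0.501017)/15 = 0.499782

0.4998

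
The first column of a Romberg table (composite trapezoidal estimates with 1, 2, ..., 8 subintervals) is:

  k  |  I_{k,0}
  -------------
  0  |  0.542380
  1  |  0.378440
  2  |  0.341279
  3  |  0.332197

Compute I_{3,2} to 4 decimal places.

0.3292

Richardson extrapolation on the trapezoidal column (denominator 4−1=3):
I_{2,1} = 0.341279 + (0.341279 − 0.378440)/3 = 0.328892
I_{3,1} = (4·0.332197 − 0.341279) / 3 = 0.329170
I_{3,2} = 0.329170 + (0.329170 − 0.328892)/15 = 0.329189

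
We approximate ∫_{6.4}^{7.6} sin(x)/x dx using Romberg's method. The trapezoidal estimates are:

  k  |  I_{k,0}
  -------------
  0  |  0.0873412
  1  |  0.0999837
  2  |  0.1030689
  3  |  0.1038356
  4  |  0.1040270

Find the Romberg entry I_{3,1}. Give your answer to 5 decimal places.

Richardson extrapolation on the trapezoidal column (denominator 4−1=3):
I_{3,1} = (4·0.1038356 − 0.1030689) / 3 = 0.1040912

0.10409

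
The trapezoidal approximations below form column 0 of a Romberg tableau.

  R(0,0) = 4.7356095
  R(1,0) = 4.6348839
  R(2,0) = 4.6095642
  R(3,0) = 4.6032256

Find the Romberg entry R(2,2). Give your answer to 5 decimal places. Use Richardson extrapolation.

4.60111

R(1,1) = (4·4.6348839 − 4.7356095) / 3 = 4.6013087
R(2,1) = 4.6095642 + (4.6095642 − 4.6348839)/3 = 4.6011243
R(2,2) = (16·4.6011243 − 4.6013087) / 15 = 4.6011120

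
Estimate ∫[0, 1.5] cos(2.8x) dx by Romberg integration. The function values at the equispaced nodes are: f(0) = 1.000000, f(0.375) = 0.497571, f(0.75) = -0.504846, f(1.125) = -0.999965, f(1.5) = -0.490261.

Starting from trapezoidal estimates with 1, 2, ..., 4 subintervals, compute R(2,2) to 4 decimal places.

-0.3094

R(0,0) (trapezoid, 1 panel, h=1.5000): 0.382304
R(1,0) (trapezoid, 2 panels, h=0.7500): -0.187482
R(2,0) (trapezoid, 4 panels, h=0.3750): -0.282139
R(1,1) = -0.187482 + (-0.187482 − 0.382304)/3 = -0.377411
R(2,1) = -0.282139 + (-0.282139 − (-0.187482))/3 = -0.313691
R(2,2) = -0.313691 + (-0.313691 − (-0.377411))/15 = -0.309443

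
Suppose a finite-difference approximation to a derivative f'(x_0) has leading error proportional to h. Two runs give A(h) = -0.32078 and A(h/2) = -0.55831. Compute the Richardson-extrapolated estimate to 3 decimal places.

-0.796

Extrapolated value = (2·A(h/2) − A(h)) / (2 − 1)
= (2·(-0.55831) − (-0.32078)) / 1
= -0.79584 / 1 = -0.79584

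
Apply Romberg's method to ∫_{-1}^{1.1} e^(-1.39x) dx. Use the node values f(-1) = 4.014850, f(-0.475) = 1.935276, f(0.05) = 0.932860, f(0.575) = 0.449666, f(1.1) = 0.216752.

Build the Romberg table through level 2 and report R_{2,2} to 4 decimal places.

R_{0,0} (trapezoid, 1 panel, h=2.1000): 4.443182
R_{1,0} (trapezoid, 2 panels, h=1.0500): 3.201094
R_{2,0} (trapezoid, 4 panels, h=0.5250): 2.852642
R_{1,1} = 3.201094 + (3.201094 − 4.443182)/3 = 2.787065
R_{2,1} = 2.852642 + (2.852642 − 3.201094)/3 = 2.736491
R_{2,2} = 2.736491 + (2.736491 − 2.787065)/15 = 2.733119

2.7331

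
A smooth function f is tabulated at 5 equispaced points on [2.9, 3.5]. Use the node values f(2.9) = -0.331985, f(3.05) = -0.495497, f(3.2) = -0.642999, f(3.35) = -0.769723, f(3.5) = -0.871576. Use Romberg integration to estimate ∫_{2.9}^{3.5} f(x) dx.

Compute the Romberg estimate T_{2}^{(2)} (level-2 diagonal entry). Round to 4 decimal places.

-0.3775

T_{0}^{(0)} (trapezoid, 1 panel, h=0.6000): -0.361068
T_{1}^{(0)} (trapezoid, 2 panels, h=0.3000): -0.373434
T_{2}^{(0)} (trapezoid, 4 panels, h=0.1500): -0.376500
T_{1}^{(1)} = -0.373434 + (-0.373434 − (-0.361068))/3 = -0.377556
T_{2}^{(1)} = -0.376500 + (-0.376500 − (-0.373434))/3 = -0.377522
T_{2}^{(2)} = -0.377522 + (-0.377522 − (-0.377556))/15 = -0.377520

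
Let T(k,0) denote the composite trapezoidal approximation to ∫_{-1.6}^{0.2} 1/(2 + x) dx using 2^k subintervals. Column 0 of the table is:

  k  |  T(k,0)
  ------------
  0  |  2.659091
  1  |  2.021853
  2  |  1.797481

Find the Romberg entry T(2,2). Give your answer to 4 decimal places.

Richardson extrapolation on the trapezoidal column (denominator 4−1=3):
T(1,1) = 2.021853 + (2.021853 − 2.659091)/3 = 1.809440
T(2,1) = 1.797481 + (1.797481 − 2.021853)/3 = 1.722690
T(2,2) = 1.722690 + (1.722690 − 1.809440)/15 = 1.716907

1.7169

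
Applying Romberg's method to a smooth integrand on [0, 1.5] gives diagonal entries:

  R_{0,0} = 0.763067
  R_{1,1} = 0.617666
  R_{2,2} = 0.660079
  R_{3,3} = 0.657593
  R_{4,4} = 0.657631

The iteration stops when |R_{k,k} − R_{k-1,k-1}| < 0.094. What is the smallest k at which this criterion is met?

|R_{1,1} − R_{0,0}| = 0.145401 ≥ 0.094
|R_{2,2} − R_{1,1}| = 0.042413 < 0.094

k = 2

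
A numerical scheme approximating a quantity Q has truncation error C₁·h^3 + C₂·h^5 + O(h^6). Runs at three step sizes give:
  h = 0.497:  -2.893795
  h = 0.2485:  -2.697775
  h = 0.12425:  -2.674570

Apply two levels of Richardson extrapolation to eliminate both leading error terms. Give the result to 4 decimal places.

-2.6713

First eliminate the h^3 term (factor 2^3 = 8):
  B₁ = (8·(-2.697775) − (-2.893795))/7 = -2.669772
  B₂ = (8·(-2.674570) − (-2.697775))/7 = -2.671255
Then eliminate the h^5 term (factor 2^5 = 32):
  (32·(-2.671255) − (-2.669772))/31 = -2.671303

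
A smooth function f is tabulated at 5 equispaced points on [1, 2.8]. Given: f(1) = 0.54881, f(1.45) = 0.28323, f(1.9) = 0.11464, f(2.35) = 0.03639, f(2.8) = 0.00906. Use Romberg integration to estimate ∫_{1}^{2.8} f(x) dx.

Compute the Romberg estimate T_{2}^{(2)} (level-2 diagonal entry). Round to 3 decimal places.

0.310

T_{0}^{(0)} (trapezoid, 1 panel, h=1.8000): 0.50208
T_{1}^{(0)} (trapezoid, 2 panels, h=0.9000): 0.35422
T_{2}^{(0)} (trapezoid, 4 panels, h=0.4500): 0.32094
T_{1}^{(1)} = 0.35422 + (0.35422 − 0.50208)/3 = 0.30493
T_{2}^{(1)} = 0.32094 + (0.32094 − 0.35422)/3 = 0.30985
T_{2}^{(2)} = 0.30985 + (0.30985 − 0.30493)/15 = 0.31018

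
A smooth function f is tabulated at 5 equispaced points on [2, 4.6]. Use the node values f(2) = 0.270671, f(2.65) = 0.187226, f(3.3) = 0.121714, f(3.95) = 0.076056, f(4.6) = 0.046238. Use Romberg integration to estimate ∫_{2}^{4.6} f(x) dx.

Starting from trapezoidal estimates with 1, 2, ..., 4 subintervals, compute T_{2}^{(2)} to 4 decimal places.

0.3497

T_{0}^{(0)} (trapezoid, 1 panel, h=2.6000): 0.411982
T_{1}^{(0)} (trapezoid, 2 panels, h=1.3000): 0.364219
T_{2}^{(0)} (trapezoid, 4 panels, h=0.6500): 0.353243
T_{1}^{(1)} = 0.364219 + (0.364219 − 0.411982)/3 = 0.348298
T_{2}^{(1)} = 0.353243 + (0.353243 − 0.364219)/3 = 0.349584
T_{2}^{(2)} = 0.349584 + (0.349584 − 0.348298)/15 = 0.349670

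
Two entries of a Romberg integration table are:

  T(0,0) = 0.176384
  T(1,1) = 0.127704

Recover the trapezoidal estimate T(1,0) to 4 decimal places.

0.1399

From T(1,1) = (4·T(1,0) − T(0,0))/3, solve for T(1,0):
4·T(1,0) = 3·0.127704 + 0.176384 = 0.559496
T(1,0) = 0.139874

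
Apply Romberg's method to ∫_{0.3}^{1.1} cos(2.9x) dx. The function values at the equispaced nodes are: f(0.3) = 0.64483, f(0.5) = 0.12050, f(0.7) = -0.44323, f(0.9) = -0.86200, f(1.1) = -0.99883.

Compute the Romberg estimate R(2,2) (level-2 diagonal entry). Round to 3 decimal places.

R(0,0) (trapezoid, 1 panel, h=0.8000): -0.14160
R(1,0) (trapezoid, 2 panels, h=0.4000): -0.24809
R(2,0) (trapezoid, 4 panels, h=0.2000): -0.27235
R(1,1) = -0.24809 + (-0.24809 − (-0.14160))/3 = -0.28359
R(2,1) = -0.27235 + (-0.27235 − (-0.24809))/3 = -0.28044
R(2,2) = -0.28044 + (-0.28044 − (-0.28359))/15 = -0.28023

-0.280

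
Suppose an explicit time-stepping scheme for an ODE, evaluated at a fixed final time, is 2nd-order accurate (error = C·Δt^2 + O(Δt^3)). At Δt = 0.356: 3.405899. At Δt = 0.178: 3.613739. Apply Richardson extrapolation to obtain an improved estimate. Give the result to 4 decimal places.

3.6830

The leading error scales as Δt^2; refining by a factor of 2 reduces it by 2^2 = 4.
Extrapolated value = (4·A(Δt/2) − A(Δt)) / (4 − 1)
= (4·3.613739 − 3.405899) / 3
= 11.049057 / 3 = 3.683019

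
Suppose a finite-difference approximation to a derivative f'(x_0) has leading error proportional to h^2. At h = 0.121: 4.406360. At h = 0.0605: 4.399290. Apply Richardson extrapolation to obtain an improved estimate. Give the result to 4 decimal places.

The leading error scales as h^2; refining by a factor of 2 reduces it by 2^2 = 4.
Extrapolated value = (4·A(h/2) − A(h)) / (4 − 1)
= (4·4.399290 − 4.406360) / 3
= 13.190800 / 3 = 4.396933

4.3969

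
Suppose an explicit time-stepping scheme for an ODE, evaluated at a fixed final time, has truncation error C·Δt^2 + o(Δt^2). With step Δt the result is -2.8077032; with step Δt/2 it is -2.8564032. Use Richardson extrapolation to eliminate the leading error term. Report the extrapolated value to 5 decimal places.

-2.87264

The leading error scales as Δt^2; refining by a factor of 2 reduces it by 2^2 = 4.
Extrapolated value = (4·A(Δt/2) − A(Δt)) / (4 − 1)
= (4·(-2.8564032) − (-2.8077032)) / 3
= -8.6179096 / 3 = -2.8726365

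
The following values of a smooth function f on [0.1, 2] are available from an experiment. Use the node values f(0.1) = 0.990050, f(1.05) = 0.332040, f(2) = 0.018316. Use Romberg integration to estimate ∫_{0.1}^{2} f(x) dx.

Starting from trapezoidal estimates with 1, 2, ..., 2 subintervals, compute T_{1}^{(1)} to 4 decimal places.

0.7399

T_{0}^{(0)} (trapezoid, 1 panel, h=1.9000): 0.957948
T_{1}^{(0)} (trapezoid, 2 panels, h=0.9500): 0.794412
T_{1}^{(1)} = 0.794412 + (0.794412 − 0.957948)/3 = 0.739900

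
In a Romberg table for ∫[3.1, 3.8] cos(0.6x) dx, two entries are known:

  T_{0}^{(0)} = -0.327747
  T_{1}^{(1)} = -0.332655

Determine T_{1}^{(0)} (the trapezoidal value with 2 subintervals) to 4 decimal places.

-0.3314

From T_{1}^{(1)} = (4·T_{1}^{(0)} − T_{0}^{(0)})/3, solve for T_{1}^{(0)}:
4·T_{1}^{(0)} = 3·(-0.332655) + (-0.327747) = -1.325712
T_{1}^{(0)} = -0.331428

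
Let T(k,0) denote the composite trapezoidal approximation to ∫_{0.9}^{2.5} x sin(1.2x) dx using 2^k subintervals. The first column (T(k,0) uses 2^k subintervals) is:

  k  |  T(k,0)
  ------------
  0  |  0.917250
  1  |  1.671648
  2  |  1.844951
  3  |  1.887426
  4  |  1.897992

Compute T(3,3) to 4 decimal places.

1.9015

T(1,1) = 1.671648 + (1.671648 − 0.917250)/3 = 1.923114
T(2,1) = (4·1.844951 − 1.671648) / 3 = 1.902719
T(3,1) = 1.887426 + (1.887426 − 1.844951)/3 = 1.901584
T(2,2) = (16·1.902719 − 1.923114) / 15 = 1.901359
T(3,2) = (16·1.901584 − 1.902719) / 15 = 1.901508
T(3,3) = 1.901508 + (1.901508 − 1.901359)/63 = 1.901510
(Column j=1 coincides with Simpson's rule on the same nodes.)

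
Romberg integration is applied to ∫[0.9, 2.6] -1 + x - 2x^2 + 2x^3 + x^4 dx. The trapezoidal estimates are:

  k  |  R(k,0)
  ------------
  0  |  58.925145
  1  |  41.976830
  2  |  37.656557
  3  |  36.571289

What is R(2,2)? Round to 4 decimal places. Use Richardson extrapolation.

R(1,1) = 41.976830 + (41.976830 − 58.925145)/3 = 36.327392
R(2,1) = 37.656557 + (37.656557 − 41.976830)/3 = 36.216466
R(2,2) = (16·36.216466 − 36.327392) / 15 = 36.209071

36.2091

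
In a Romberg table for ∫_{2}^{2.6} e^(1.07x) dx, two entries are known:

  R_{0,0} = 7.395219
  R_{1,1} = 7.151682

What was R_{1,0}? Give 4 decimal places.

From R_{1,1} = (4·R_{1,0} − R_{0,0})/3, solve for R_{1,0}:
4·R_{1,0} = 3·7.151682 + 7.395219 = 28.850265
R_{1,0} = 7.212566

7.2126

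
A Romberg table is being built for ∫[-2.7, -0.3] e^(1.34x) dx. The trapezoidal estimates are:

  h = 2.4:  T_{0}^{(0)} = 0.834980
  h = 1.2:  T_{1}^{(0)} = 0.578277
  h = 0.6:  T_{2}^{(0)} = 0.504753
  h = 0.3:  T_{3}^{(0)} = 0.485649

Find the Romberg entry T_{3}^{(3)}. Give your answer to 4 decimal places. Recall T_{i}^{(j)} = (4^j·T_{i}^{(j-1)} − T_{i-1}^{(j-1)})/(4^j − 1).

Richardson extrapolation on the trapezoidal column (denominator 4−1=3):
T_{1}^{(1)} = (4·0.578277 − 0.834980) / 3 = 0.492709
T_{2}^{(1)} = 0.504753 + (0.504753 − 0.578277)/3 = 0.480245
T_{3}^{(1)} = 0.485649 + (0.485649 − 0.504753)/3 = 0.479281
T_{2}^{(2)} = 0.480245 + (0.480245 − 0.492709)/15 = 0.479414
T_{3}^{(2)} = 0.479281 + (0.479281 − 0.480245)/15 = 0.479217
T_{3}^{(3)} = (64·0.479217 − 0.479414) / 63 = 0.479214
(Column j=1 coincides with Simpson's rule on the same nodes.)

0.4792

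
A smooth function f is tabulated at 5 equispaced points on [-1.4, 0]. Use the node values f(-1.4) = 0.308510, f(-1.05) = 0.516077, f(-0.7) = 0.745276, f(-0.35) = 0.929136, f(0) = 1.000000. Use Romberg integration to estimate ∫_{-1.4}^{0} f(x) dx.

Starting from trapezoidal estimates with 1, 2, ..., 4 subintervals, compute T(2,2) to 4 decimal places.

1.0010

T(0,0) (trapezoid, 1 panel, h=1.4000): 0.915957
T(1,0) (trapezoid, 2 panels, h=0.7000): 0.979672
T(2,0) (trapezoid, 4 panels, h=0.3500): 0.995660
T(1,1) = 0.979672 + (0.979672 − 0.915957)/3 = 1.000910
T(2,1) = 0.995660 + (0.995660 − 0.979672)/3 = 1.000989
T(2,2) = 1.000989 + (1.000989 − 1.000910)/15 = 1.000994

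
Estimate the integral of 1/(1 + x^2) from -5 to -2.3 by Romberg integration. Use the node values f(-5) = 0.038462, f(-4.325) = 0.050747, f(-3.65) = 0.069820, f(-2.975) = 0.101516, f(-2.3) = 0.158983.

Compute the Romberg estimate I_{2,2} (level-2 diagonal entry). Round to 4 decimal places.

0.2128

I_{0,0} (trapezoid, 1 panel, h=2.7000): 0.266551
I_{1,0} (trapezoid, 2 panels, h=1.3500): 0.227532
I_{2,0} (trapezoid, 4 panels, h=0.6750): 0.216544
I_{1,1} = 0.227532 + (0.227532 − 0.266551)/3 = 0.214526
I_{2,1} = 0.216544 + (0.216544 − 0.227532)/3 = 0.212881
I_{2,2} = 0.212881 + (0.212881 − 0.214526)/15 = 0.212771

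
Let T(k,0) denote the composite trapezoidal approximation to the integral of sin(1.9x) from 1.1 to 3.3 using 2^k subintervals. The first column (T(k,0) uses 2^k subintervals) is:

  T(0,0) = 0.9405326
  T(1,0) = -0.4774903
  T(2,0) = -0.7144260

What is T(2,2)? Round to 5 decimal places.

Richardson extrapolation on the trapezoidal column (denominator 4−1=3):
T(1,1) = -0.4774903 + (-0.4774903 − 0.9405326)/3 = -0.9501646
T(2,1) = (4·(-0.7144260) − (-0.4774903)) / 3 = -0.7934046
T(2,2) = (16·(-0.7934046) − (-0.9501646)) / 15 = -0.7829539

-0.78295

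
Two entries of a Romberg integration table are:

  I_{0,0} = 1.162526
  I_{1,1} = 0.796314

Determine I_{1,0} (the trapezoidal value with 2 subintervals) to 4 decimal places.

From I_{1,1} = (4·I_{1,0} − I_{0,0})/3, solve for I_{1,0}:
4·I_{1,0} = 3·0.796314 + 1.162526 = 3.551468
I_{1,0} = 0.887867

0.8879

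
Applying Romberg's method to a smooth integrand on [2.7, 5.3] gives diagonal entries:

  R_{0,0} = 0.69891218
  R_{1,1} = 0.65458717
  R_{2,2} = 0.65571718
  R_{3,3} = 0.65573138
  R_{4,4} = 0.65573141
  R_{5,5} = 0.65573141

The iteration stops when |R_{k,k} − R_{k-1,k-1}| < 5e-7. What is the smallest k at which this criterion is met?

k = 4

|R_{1,1} − R_{0,0}| = 0.04432501 ≥ 5e-7
|R_{2,2} − R_{1,1}| = 0.00113001 ≥ 5e-7
|R_{3,3} − R_{2,2}| = 0.00001420 ≥ 5e-7
|R_{4,4} − R_{3,3}| = 0.00000003 < 5e-7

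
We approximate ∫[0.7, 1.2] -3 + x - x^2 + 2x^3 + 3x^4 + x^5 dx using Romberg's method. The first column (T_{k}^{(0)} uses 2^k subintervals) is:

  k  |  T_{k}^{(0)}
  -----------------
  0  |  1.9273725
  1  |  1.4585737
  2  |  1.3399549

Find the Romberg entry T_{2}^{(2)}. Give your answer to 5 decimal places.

1.30029

Richardson extrapolation on the trapezoidal column (denominator 4−1=3):
T_{1}^{(1)} = 1.4585737 + (1.4585737 − 1.9273725)/3 = 1.3023074
T_{2}^{(1)} = 1.3399549 + (1.3399549 − 1.4585737)/3 = 1.3004153
T_{2}^{(2)} = (16·1.3004153 − 1.3023074) / 15 = 1.3002892
(Column j=1 coincides with Simpson's rule on the same nodes.)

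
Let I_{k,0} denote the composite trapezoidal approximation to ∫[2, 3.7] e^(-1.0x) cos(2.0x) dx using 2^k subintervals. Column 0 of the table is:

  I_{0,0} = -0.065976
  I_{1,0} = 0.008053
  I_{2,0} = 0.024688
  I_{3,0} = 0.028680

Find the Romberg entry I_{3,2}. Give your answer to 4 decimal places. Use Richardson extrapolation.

0.0300

Richardson extrapolation on the trapezoidal column (denominator 4−1=3):
I_{2,1} = (4·0.024688 − 0.008053) / 3 = 0.030233
I_{3,1} = (4·0.028680 − 0.024688) / 3 = 0.030011
I_{3,2} = 0.030011 + (0.030011 − 0.030233)/15 = 0.029996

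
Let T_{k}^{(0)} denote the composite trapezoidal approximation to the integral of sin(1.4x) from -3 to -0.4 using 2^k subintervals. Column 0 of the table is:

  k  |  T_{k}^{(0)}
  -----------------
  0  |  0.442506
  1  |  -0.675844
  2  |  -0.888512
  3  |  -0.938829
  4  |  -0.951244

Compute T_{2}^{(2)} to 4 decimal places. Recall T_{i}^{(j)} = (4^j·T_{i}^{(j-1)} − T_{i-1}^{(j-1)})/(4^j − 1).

-0.9535

T_{1}^{(1)} = (4·(-0.675844) − 0.442506) / 3 = -1.048627
T_{2}^{(1)} = (4·(-0.888512) − (-0.675844)) / 3 = -0.959401
T_{2}^{(2)} = -0.959401 + (-0.959401 − (-1.048627))/15 = -0.953453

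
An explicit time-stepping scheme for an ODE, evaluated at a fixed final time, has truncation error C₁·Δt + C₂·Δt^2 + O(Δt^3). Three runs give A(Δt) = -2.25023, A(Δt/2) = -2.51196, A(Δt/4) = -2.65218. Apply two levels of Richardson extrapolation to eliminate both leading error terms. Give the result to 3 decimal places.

-2.799

First eliminate the Δt term (factor 2^1 = 2):
  B₁ = (2·(-2.51196) − (-2.25023))/1 = -2.77369
  B₂ = (2·(-2.65218) − (-2.51196))/1 = -2.79240
Then eliminate the Δt^2 term (factor 2^2 = 4):
  (4·(-2.79240) − (-2.77369))/3 = -2.79864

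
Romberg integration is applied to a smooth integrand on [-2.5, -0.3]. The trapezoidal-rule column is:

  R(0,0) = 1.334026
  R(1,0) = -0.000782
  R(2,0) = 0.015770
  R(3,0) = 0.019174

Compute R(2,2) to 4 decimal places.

0.0524

R(1,1) = (4·(-0.000782) − 1.334026) / 3 = -0.445718
R(2,1) = 0.015770 + (0.015770 − (-0.000782))/3 = 0.021287
R(2,2) = (16·0.021287 − (-0.445718)) / 15 = 0.052421
(Column j=1 coincides with Simpson's rule on the same nodes.)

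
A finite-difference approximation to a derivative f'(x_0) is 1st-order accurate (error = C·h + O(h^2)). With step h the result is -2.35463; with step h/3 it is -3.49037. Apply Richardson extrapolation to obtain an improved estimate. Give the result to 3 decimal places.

-4.058

The leading error scales as h; refining by a factor of 3 reduces it by 3^1 = 3.
Extrapolated value = (3·A(h/3) − A(h)) / (3 − 1)
= (3·(-3.49037) − (-2.35463)) / 2
= -8.11648 / 2 = -4.05824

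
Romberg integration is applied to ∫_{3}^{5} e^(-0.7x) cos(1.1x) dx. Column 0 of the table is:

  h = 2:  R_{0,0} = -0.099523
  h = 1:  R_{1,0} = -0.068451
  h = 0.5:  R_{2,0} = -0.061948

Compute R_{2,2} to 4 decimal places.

-0.0599

R_{1,1} = -0.068451 + (-0.068451 − (-0.099523))/3 = -0.058094
R_{2,1} = (4·(-0.061948) − (-0.068451)) / 3 = -0.059780
R_{2,2} = (16·(-0.059780) − (-0.058094)) / 15 = -0.059892
(Column j=1 coincides with Simpson's rule on the same nodes.)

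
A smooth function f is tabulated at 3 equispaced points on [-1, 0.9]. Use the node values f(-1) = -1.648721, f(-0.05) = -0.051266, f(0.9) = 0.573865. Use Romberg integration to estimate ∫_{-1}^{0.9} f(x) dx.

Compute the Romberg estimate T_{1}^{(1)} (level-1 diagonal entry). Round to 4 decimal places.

-0.4053

T_{0}^{(0)} (trapezoid, 1 panel, h=1.9000): -1.021113
T_{1}^{(0)} (trapezoid, 2 panels, h=0.9500): -0.559259
T_{1}^{(1)} = -0.559259 + (-0.559259 − (-1.021113))/3 = -0.405308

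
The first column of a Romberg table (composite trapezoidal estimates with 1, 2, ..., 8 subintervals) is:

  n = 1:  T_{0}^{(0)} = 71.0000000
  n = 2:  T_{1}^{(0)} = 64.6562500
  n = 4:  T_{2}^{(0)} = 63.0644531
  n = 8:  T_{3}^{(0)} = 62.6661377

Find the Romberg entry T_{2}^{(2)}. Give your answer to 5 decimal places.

62.53333

T_{1}^{(1)} = 64.6562500 + (64.6562500 − 71.0000000)/3 = 62.5416667
T_{2}^{(1)} = (4·63.0644531 − 64.6562500) / 3 = 62.5338541
T_{2}^{(2)} = (16·62.5338541 − 62.5416667) / 15 = 62.5333333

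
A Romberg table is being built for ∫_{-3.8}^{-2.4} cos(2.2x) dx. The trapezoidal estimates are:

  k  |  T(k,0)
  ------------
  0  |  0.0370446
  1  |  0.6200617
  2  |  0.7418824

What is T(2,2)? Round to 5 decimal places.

Richardson extrapolation on the trapezoidal column (denominator 4−1=3):
T(1,1) = 0.6200617 + (0.6200617 − 0.0370446)/3 = 0.8144007
T(2,1) = (4·0.7418824 − 0.6200617) / 3 = 0.7824893
T(2,2) = (16·0.7824893 − 0.8144007) / 15 = 0.7803619

0.78036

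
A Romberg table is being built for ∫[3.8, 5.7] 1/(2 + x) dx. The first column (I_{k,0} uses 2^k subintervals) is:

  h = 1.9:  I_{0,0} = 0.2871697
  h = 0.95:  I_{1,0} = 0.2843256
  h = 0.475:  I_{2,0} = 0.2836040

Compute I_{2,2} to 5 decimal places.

0.28336

Richardson extrapolation on the trapezoidal column (denominator 4−1=3):
I_{1,1} = 0.2843256 + (0.2843256 − 0.2871697)/3 = 0.2833776
I_{2,1} = 0.2836040 + (0.2836040 − 0.2843256)/3 = 0.2833635
I_{2,2} = 0.2833635 + (0.2833635 − 0.2833776)/15 = 0.2833626
(Column j=1 coincides with Simpson's rule on the same nodes.)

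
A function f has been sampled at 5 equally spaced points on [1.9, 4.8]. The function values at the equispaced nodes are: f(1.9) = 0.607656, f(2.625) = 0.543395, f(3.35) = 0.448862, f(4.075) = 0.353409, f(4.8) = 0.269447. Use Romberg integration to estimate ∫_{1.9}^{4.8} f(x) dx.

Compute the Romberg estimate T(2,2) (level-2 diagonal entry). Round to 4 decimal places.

T(0,0) (trapezoid, 1 panel, h=2.9000): 1.271799
T(1,0) (trapezoid, 2 panels, h=1.4500): 1.286750
T(2,0) (trapezoid, 4 panels, h=0.7250): 1.293558
T(1,1) = 1.286750 + (1.286750 − 1.271799)/3 = 1.291734
T(2,1) = 1.293558 + (1.293558 − 1.286750)/3 = 1.295827
T(2,2) = 1.295827 + (1.295827 − 1.291734)/15 = 1.296100

1.2961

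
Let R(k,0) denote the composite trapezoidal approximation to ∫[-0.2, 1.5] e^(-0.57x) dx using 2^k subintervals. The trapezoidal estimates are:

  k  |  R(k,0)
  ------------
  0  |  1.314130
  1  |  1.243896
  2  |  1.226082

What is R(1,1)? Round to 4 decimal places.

1.2205

Richardson extrapolation on the trapezoidal column (denominator 4−1=3):
R(1,1) = 1.243896 + (1.243896 − 1.314130)/3 = 1.220485
(Column j=1 coincides with Simpson's rule on the same nodes.)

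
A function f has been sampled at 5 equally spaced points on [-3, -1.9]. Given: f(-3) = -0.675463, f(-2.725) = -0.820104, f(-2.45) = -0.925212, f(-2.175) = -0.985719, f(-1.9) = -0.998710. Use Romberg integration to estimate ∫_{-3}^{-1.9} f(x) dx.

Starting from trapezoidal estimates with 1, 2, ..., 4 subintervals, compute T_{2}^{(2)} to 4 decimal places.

T_{0}^{(0)} (trapezoid, 1 panel, h=1.1000): -0.920795
T_{1}^{(0)} (trapezoid, 2 panels, h=0.5500): -0.969264
T_{2}^{(0)} (trapezoid, 4 panels, h=0.2750): -0.981233
T_{1}^{(1)} = -0.969264 + (-0.969264 − (-0.920795))/3 = -0.985420
T_{2}^{(1)} = -0.981233 + (-0.981233 − (-0.969264))/3 = -0.985223
T_{2}^{(2)} = -0.985223 + (-0.985223 − (-0.985420))/15 = -0.985210

-0.9852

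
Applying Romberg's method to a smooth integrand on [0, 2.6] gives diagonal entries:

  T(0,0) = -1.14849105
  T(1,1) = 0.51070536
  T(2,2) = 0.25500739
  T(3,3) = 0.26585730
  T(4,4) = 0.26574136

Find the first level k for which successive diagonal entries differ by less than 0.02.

|T(1,1) − T(0,0)| = 1.65919641 ≥ 0.02
|T(2,2) − T(1,1)| = 0.25569797 ≥ 0.02
|T(3,3) − T(2,2)| = 0.01084991 < 0.02

k = 3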